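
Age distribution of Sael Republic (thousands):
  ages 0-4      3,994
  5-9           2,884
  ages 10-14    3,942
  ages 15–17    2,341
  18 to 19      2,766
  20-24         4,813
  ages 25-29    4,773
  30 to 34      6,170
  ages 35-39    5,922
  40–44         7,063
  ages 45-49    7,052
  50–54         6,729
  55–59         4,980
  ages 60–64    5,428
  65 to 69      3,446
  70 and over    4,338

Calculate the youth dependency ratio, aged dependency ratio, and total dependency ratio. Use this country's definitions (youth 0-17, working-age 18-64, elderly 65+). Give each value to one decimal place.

Youth dependency ratio: 23.6
Old-age dependency ratio: 14.0
Total dependency ratio: 37.6

0–17: 3,994 + 2,884 + 3,942 + 2,341 = 13,161
18–64: 2,766 + 4,813 + 4,773 + 6,170 + 5,922 + 7,063 + 7,052 + 6,729 + 4,980 + 5,428 = 55,696
65+: 3,446 + 4,338 = 7,784
Youth dependency ratio = 13,161 / 55,696 × 100 = 23.6
Old-age dependency ratio = 7,784 / 55,696 × 100 = 14.0
Total dependency ratio = (13,161 + 7,784) / 55,696 × 100 = 20,945 / 55,696 × 100 = 37.6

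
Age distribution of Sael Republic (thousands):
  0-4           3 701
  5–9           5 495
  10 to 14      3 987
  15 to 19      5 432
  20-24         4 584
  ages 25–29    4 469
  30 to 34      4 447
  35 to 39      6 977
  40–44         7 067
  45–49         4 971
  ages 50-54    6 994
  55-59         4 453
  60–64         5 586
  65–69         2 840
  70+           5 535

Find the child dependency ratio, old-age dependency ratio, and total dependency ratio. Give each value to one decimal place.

0–14: 3 701 + 5 495 + 3 987 = 13 183
15–64: 5 432 + 4 584 + 4 469 + 4 447 + 6 977 + 7 067 + 4 971 + 6 994 + 4 453 + 5 586 = 54 980
65+: 2 840 + 5 535 = 8 375
Youth dependency ratio = 13 183 / 54 980 × 100 = 24.0
Old-age dependency ratio = 8 375 / 54 980 × 100 = 15.2
Total dependency ratio = (13 183 + 8 375) / 54 980 × 100 = 21 558 / 54 980 × 100 = 39.2

Youth dependency ratio: 24.0
Old-age dependency ratio: 15.2
Total dependency ratio: 39.2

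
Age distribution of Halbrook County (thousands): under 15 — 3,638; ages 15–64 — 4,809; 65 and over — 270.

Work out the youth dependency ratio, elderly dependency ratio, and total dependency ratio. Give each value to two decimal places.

Youth dependency ratio: 75.65
Old-age dependency ratio: 5.61
Total dependency ratio: 81.26

Youth dependency ratio = 3,638 / 4,809 × 100 = 75.65
Old-age dependency ratio = 270 / 4,809 × 100 = 5.61
Total dependency ratio = (3,638 + 270) / 4,809 × 100 = 3,908 / 4,809 × 100 = 81.26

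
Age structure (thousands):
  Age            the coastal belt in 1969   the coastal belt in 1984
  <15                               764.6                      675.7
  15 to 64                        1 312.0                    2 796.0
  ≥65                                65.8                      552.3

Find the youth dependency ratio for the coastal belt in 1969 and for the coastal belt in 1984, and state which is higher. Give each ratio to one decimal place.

the coastal belt in 1969: 764.6 / 1 312.0 × 100 = 58.3
the coastal belt in 1984: 675.7 / 2 796.0 × 100 = 24.2

the coastal belt in 1969: 58.3
the coastal belt in 1984: 24.2
Higher: the coastal belt in 1969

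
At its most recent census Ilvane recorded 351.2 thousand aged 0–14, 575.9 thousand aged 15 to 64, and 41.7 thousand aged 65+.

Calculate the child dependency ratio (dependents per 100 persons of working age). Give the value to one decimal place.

Youth dependency ratio: 61.0

Youth dependency ratio = 351.2 / 575.9 × 100 = 61.0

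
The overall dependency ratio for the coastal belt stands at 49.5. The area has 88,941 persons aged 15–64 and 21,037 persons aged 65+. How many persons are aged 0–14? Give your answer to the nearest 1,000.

Aged 0–14: 23,000

Total dependency ratio = (youth + elderly) / working-age × 100
49.5 = (Y + 21,037) / 88,941 × 100
⇒ 23,000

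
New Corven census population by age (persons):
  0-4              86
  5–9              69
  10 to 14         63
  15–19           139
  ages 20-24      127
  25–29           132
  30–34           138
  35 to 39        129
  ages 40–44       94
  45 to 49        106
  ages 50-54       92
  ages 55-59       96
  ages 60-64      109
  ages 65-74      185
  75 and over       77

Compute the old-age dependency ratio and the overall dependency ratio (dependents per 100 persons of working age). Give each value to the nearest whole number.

Old-age dependency ratio: 23
Total dependency ratio: 41

0–14: 86 + 69 + 63 = 218
15–64: 139 + 127 + 132 + 138 + 129 + 94 + 106 + 92 + 96 + 109 = 1 162
65+: 185 + 77 = 262
Old-age dependency ratio = 262 / 1 162 × 100 = 23
Total dependency ratio = (218 + 262) / 1 162 × 100 = 480 / 1 162 × 100 = 41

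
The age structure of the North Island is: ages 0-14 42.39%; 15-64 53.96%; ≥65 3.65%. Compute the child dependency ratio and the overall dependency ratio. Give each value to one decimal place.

Youth dependency ratio: 78.6
Total dependency ratio: 85.3

Youth dependency ratio = 42.39 / 53.96 × 100 = 78.6
Total dependency ratio = (42.39 + 3.65) / 53.96 × 100 = 46.04 / 53.96 × 100 = 85.3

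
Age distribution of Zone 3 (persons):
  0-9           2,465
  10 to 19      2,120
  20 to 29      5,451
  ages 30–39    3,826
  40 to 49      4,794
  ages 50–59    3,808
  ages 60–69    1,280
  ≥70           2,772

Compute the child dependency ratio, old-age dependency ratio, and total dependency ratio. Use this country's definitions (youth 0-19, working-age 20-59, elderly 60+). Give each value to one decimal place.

0–19: 2,465 + 2,120 = 4,585
20–59: 5,451 + 3,826 + 4,794 + 3,808 = 17,879
60+: 1,280 + 2,772 = 4,052
Youth dependency ratio = 4,585 / 17,879 × 100 = 25.6
Old-age dependency ratio = 4,052 / 17,879 × 100 = 22.7
Total dependency ratio = (4,585 + 4,052) / 17,879 × 100 = 8,637 / 17,879 × 100 = 48.3

Youth dependency ratio: 25.6
Old-age dependency ratio: 22.7
Total dependency ratio: 48.3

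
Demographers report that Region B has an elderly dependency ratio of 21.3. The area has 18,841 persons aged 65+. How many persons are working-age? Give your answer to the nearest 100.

Working-age: 88,500

Old-age dependency ratio = elderly / working-age × 100
21.3 = 18,841 / W × 100
⇒ 88,500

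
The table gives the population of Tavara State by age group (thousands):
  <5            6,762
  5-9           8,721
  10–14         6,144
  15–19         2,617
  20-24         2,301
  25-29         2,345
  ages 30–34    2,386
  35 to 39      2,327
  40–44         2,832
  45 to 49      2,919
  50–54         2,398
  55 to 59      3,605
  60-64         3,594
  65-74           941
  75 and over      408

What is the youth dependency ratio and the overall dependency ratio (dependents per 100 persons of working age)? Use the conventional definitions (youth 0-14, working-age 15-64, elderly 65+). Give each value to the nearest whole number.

0–14: 6,762 + 8,721 + 6,144 = 21,627
15–64: 2,617 + 2,301 + 2,345 + 2,386 + 2,327 + 2,832 + 2,919 + 2,398 + 3,605 + 3,594 = 27,324
65+: 941 + 408 = 1,349
Youth dependency ratio = 21,627 / 27,324 × 100 = 79
Total dependency ratio = (21,627 + 1,349) / 27,324 × 100 = 22,976 / 27,324 × 100 = 84

Youth dependency ratio: 79
Total dependency ratio: 84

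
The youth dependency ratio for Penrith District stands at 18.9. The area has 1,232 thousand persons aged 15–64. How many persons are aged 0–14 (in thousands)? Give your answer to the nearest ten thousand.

Aged 0–14: 230

Youth dependency ratio = youth / working-age × 100
18.9 = Y / 1,232 × 100
⇒ 230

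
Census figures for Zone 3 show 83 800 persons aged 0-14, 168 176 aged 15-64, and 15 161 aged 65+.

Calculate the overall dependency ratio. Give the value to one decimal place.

Total dependency ratio: 58.8

Total dependency ratio = (83 800 + 15 161) / 168 176 × 100 = 98 961 / 168 176 × 100 = 58.8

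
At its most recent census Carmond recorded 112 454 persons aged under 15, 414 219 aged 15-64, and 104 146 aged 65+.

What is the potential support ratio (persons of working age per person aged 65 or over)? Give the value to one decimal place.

Potential support ratio: 4.0

Potential support ratio = 414 219 / 104 146 = 4.0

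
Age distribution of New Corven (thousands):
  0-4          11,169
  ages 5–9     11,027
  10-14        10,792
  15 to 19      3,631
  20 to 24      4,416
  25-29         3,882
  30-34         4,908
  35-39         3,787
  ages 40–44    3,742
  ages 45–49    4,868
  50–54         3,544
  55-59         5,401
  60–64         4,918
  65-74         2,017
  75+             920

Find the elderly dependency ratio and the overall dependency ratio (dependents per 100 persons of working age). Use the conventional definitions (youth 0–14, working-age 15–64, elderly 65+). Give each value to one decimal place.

0–14: 11,169 + 11,027 + 10,792 = 32,988
15–64: 3,631 + 4,416 + 3,882 + 4,908 + 3,787 + 3,742 + 4,868 + 3,544 + 5,401 + 4,918 = 43,097
65+: 2,017 + 920 = 2,937
Old-age dependency ratio = 2,937 / 43,097 × 100 = 6.8
Total dependency ratio = (32,988 + 2,937) / 43,097 × 100 = 35,925 / 43,097 × 100 = 83.4

Old-age dependency ratio: 6.8
Total dependency ratio: 83.4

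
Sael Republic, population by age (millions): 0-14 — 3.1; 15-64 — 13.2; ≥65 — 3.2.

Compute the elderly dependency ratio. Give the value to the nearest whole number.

Old-age dependency ratio: 24

Old-age dependency ratio = 3.2 / 13.2 × 100 = 24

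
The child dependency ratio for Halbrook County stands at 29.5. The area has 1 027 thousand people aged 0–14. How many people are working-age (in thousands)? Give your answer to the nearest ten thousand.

Working-age: 3 480

Youth dependency ratio = youth / working-age × 100
29.5 = 1 027 / W × 100
⇒ 3 480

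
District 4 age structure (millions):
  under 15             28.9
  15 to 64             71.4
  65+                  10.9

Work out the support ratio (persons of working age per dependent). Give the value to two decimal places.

Support ratio: 1.79

Support ratio = 71.4 / (28.9 + 10.9) = 71.4 / 39.8 = 1.79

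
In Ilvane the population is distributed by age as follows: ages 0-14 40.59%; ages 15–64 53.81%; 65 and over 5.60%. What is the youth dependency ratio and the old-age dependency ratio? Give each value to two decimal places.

Youth dependency ratio: 75.43
Old-age dependency ratio: 10.41

Youth dependency ratio = 40.59 / 53.81 × 100 = 75.43
Old-age dependency ratio = 5.60 / 53.81 × 100 = 10.41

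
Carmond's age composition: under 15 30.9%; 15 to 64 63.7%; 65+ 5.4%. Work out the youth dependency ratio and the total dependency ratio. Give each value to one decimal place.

Youth dependency ratio: 48.5
Total dependency ratio: 57.0

Youth dependency ratio = 30.9 / 63.7 × 100 = 48.5
Total dependency ratio = (30.9 + 5.4) / 63.7 × 100 = 36.3 / 63.7 × 100 = 57.0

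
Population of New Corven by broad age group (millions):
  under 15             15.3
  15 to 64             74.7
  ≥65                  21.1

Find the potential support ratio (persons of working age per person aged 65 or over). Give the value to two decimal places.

Potential support ratio: 3.54

Potential support ratio = 74.7 / 21.1 = 3.54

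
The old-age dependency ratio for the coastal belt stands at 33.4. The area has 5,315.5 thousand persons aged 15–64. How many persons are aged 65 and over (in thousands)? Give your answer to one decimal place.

Aged 65 and over: 1,775.4

Old-age dependency ratio = elderly / working-age × 100
33.4 = E / 5,315.5 × 100
⇒ 1,775.4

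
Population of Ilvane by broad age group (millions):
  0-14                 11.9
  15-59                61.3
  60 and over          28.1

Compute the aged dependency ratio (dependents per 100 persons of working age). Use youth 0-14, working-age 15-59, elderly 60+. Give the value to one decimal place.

Old-age dependency ratio = 28.1 / 61.3 × 100 = 45.8

Old-age dependency ratio: 45.8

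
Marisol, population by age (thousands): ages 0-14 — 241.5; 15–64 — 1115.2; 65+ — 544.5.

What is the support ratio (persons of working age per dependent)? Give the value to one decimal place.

Support ratio: 1.4

Support ratio = 1115.2 / (241.5 + 544.5) = 1115.2 / 786.0 = 1.4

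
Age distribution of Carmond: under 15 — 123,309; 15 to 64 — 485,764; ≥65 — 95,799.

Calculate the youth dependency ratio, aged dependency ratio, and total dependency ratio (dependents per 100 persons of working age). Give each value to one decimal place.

Youth dependency ratio = 123,309 / 485,764 × 100 = 25.4
Old-age dependency ratio = 95,799 / 485,764 × 100 = 19.7
Total dependency ratio = (123,309 + 95,799) / 485,764 × 100 = 219,108 / 485,764 × 100 = 45.1

Youth dependency ratio: 25.4
Old-age dependency ratio: 19.7
Total dependency ratio: 45.1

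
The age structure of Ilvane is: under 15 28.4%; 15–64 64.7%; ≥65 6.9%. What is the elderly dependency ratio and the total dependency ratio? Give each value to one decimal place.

Old-age dependency ratio: 10.7
Total dependency ratio: 54.6

Old-age dependency ratio = 6.9 / 64.7 × 100 = 10.7
Total dependency ratio = (28.4 + 6.9) / 64.7 × 100 = 35.3 / 64.7 × 100 = 54.6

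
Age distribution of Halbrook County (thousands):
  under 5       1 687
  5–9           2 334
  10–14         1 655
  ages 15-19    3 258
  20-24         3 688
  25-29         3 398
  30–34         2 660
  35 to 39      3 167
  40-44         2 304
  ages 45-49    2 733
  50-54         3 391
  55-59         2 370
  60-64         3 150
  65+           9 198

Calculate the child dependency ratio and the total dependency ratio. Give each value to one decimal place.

0–14: 1 687 + 2 334 + 1 655 = 5 676
15–64: 3 258 + 3 688 + 3 398 + 2 660 + 3 167 + 2 304 + 2 733 + 3 391 + 2 370 + 3 150 = 30 119
65+: 9 198
Youth dependency ratio = 5 676 / 30 119 × 100 = 18.8
Total dependency ratio = (5 676 + 9 198) / 30 119 × 100 = 14 874 / 30 119 × 100 = 49.4

Youth dependency ratio: 18.8
Total dependency ratio: 49.4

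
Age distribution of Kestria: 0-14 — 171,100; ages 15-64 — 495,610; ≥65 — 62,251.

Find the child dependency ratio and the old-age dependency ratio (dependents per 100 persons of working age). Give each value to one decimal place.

Youth dependency ratio = 171,100 / 495,610 × 100 = 34.5
Old-age dependency ratio = 62,251 / 495,610 × 100 = 12.6

Youth dependency ratio: 34.5
Old-age dependency ratio: 12.6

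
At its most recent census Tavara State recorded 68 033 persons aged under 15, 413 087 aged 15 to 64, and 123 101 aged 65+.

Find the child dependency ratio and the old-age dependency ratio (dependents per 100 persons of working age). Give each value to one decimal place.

Youth dependency ratio: 16.5
Old-age dependency ratio: 29.8

Youth dependency ratio = 68 033 / 413 087 × 100 = 16.5
Old-age dependency ratio = 123 101 / 413 087 × 100 = 29.8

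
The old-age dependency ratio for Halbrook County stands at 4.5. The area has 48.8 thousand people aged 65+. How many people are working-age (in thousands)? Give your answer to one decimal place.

Old-age dependency ratio = elderly / working-age × 100
4.5 = 48.8 / W × 100
⇒ 1,084.4

Working-age: 1,084.4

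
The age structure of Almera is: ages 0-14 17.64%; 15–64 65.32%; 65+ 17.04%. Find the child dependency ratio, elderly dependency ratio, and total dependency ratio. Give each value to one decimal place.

Youth dependency ratio = 17.64 / 65.32 × 100 = 27.0
Old-age dependency ratio = 17.04 / 65.32 × 100 = 26.1
Total dependency ratio = (17.64 + 17.04) / 65.32 × 100 = 34.68 / 65.32 × 100 = 53.1

Youth dependency ratio: 27.0
Old-age dependency ratio: 26.1
Total dependency ratio: 53.1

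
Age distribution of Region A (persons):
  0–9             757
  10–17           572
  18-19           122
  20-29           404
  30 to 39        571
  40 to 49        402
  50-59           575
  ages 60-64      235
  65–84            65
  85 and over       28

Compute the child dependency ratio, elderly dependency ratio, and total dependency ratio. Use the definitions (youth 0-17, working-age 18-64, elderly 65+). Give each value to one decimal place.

Youth dependency ratio: 57.6
Old-age dependency ratio: 4.0
Total dependency ratio: 61.6

0–17: 757 + 572 = 1329
18–64: 122 + 404 + 571 + 402 + 575 + 235 = 2309
65+: 65 + 28 = 93
Youth dependency ratio = 1329 / 2309 × 100 = 57.6
Old-age dependency ratio = 93 / 2309 × 100 = 4.0
Total dependency ratio = (1329 + 93) / 2309 × 100 = 1422 / 2309 × 100 = 61.6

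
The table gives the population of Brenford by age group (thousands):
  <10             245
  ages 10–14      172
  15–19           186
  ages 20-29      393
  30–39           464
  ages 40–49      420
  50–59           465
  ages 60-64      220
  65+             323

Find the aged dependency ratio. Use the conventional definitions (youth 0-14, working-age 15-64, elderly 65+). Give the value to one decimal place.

0–14: 245 + 172 = 417
15–64: 186 + 393 + 464 + 420 + 465 + 220 = 2148
65+: 323
Old-age dependency ratio = 323 / 2148 × 100 = 15.0

Old-age dependency ratio: 15.0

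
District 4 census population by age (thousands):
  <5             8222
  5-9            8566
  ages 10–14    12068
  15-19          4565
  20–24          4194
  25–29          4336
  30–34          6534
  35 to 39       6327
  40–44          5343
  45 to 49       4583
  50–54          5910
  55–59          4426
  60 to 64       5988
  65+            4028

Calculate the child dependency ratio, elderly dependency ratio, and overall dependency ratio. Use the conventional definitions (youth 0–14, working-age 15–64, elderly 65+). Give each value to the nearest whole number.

0–14: 8222 + 8566 + 12068 = 28856
15–64: 4565 + 4194 + 4336 + 6534 + 6327 + 5343 + 4583 + 5910 + 4426 + 5988 = 52206
65+: 4028
Youth dependency ratio = 28856 / 52206 × 100 = 55
Old-age dependency ratio = 4028 / 52206 × 100 = 8
Total dependency ratio = (28856 + 4028) / 52206 × 100 = 32884 / 52206 × 100 = 63

Youth dependency ratio: 55
Old-age dependency ratio: 8
Total dependency ratio: 63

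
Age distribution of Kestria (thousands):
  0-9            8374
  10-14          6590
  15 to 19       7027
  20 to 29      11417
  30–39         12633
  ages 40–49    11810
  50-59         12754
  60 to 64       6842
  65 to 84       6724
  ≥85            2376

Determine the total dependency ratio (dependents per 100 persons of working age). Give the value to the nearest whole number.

0–14: 8374 + 6590 = 14964
15–64: 7027 + 11417 + 12633 + 11810 + 12754 + 6842 = 62483
65+: 6724 + 2376 = 9100
Total dependency ratio = (14964 + 9100) / 62483 × 100 = 24064 / 62483 × 100 = 39

Total dependency ratio: 39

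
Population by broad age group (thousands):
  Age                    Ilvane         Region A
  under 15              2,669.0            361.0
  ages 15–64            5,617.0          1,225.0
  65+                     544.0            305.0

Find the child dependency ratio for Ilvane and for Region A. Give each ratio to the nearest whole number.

Ilvane: 48
Region A: 29

Ilvane: 2,669.0 / 5,617.0 × 100 = 48
Region A: 361.0 / 1,225.0 × 100 = 29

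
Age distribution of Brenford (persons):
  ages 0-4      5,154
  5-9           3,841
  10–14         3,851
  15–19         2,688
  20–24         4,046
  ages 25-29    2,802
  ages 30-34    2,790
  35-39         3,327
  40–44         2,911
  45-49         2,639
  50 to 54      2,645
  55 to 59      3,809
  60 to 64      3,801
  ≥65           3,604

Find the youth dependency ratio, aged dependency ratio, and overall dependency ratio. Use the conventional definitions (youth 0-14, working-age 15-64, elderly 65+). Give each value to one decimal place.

0–14: 5,154 + 3,841 + 3,851 = 12,846
15–64: 2,688 + 4,046 + 2,802 + 2,790 + 3,327 + 2,911 + 2,639 + 2,645 + 3,809 + 3,801 = 31,458
65+: 3,604
Youth dependency ratio = 12,846 / 31,458 × 100 = 40.8
Old-age dependency ratio = 3,604 / 31,458 × 100 = 11.5
Total dependency ratio = (12,846 + 3,604) / 31,458 × 100 = 16,450 / 31,458 × 100 = 52.3

Youth dependency ratio: 40.8
Old-age dependency ratio: 11.5
Total dependency ratio: 52.3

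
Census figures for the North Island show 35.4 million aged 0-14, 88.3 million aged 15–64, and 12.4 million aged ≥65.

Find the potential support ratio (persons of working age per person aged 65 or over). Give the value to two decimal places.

Potential support ratio = 88.3 / 12.4 = 7.12

Potential support ratio: 7.12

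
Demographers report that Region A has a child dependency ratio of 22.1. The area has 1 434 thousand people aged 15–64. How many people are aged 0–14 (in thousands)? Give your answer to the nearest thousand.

Youth dependency ratio = youth / working-age × 100
22.1 = Y / 1 434 × 100
⇒ 317

Aged 0–14: 317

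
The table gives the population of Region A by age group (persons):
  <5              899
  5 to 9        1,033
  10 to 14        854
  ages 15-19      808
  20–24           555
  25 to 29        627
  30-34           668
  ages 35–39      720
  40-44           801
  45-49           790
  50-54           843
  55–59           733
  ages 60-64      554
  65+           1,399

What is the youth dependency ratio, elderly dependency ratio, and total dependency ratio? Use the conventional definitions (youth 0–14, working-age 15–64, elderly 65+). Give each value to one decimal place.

0–14: 899 + 1,033 + 854 = 2,786
15–64: 808 + 555 + 627 + 668 + 720 + 801 + 790 + 843 + 733 + 554 = 7,099
65+: 1,399
Youth dependency ratio = 2,786 / 7,099 × 100 = 39.2
Old-age dependency ratio = 1,399 / 7,099 × 100 = 19.7
Total dependency ratio = (2,786 + 1,399) / 7,099 × 100 = 4,185 / 7,099 × 100 = 59.0

Youth dependency ratio: 39.2
Old-age dependency ratio: 19.7
Total dependency ratio: 59.0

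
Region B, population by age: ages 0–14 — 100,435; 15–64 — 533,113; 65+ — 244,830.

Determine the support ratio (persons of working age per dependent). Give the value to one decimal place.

Support ratio = 533,113 / (100,435 + 244,830) = 533,113 / 345,265 = 1.5

Support ratio: 1.5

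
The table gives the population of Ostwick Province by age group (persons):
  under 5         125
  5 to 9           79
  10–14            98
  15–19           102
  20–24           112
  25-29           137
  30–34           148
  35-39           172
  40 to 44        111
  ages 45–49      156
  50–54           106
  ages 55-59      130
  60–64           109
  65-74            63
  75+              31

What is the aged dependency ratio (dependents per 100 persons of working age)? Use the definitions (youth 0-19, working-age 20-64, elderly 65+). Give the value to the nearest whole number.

Old-age dependency ratio: 8

0–19: 125 + 79 + 98 + 102 = 404
20–64: 112 + 137 + 148 + 172 + 111 + 156 + 106 + 130 + 109 = 1 181
65+: 63 + 31 = 94
Old-age dependency ratio = 94 / 1 181 × 100 = 8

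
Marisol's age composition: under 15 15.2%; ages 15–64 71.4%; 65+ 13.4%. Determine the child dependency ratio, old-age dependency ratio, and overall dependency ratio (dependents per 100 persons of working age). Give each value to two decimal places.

Youth dependency ratio: 21.29
Old-age dependency ratio: 18.77
Total dependency ratio: 40.06

Youth dependency ratio = 15.2 / 71.4 × 100 = 21.29
Old-age dependency ratio = 13.4 / 71.4 × 100 = 18.77
Total dependency ratio = (15.2 + 13.4) / 71.4 × 100 = 28.6 / 71.4 × 100 = 40.06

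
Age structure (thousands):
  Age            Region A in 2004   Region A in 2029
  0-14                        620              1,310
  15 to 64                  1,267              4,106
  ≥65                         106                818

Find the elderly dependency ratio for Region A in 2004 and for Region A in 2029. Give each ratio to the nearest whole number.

Region A in 2004: 106 / 1,267 × 100 = 8
Region A in 2029: 818 / 4,106 × 100 = 20

Region A in 2004: 8
Region A in 2029: 20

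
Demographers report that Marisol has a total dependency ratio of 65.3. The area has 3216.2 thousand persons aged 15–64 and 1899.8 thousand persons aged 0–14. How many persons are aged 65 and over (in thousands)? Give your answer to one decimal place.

Total dependency ratio = (youth + elderly) / working-age × 100
65.3 = (1899.8 + E) / 3216.2 × 100
⇒ 200.4

Aged 65 and over: 200.4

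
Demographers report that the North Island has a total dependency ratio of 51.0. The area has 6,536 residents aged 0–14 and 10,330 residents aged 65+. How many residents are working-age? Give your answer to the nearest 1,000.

Working-age: 33,000

Total dependency ratio = (youth + elderly) / working-age × 100
51.0 = (6,536 + 10,330) / W × 100
⇒ 33,000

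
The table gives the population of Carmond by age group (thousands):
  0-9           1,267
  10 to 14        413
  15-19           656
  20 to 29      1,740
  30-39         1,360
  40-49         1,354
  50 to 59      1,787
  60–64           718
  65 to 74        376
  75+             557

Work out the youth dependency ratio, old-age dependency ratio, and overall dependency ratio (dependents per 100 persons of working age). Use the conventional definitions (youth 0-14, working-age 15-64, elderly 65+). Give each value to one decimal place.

Youth dependency ratio: 22.1
Old-age dependency ratio: 12.3
Total dependency ratio: 34.3

0–14: 1,267 + 413 = 1,680
15–64: 656 + 1,740 + 1,360 + 1,354 + 1,787 + 718 = 7,615
65+: 376 + 557 = 933
Youth dependency ratio = 1,680 / 7,615 × 100 = 22.1
Old-age dependency ratio = 933 / 7,615 × 100 = 12.3
Total dependency ratio = (1,680 + 933) / 7,615 × 100 = 2,613 / 7,615 × 100 = 34.3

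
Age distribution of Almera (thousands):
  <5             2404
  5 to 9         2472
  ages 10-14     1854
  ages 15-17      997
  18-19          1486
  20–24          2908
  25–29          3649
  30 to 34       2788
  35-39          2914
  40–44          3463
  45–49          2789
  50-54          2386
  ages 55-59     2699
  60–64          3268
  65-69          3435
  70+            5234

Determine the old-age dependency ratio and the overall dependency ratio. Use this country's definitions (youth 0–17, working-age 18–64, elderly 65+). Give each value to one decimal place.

Old-age dependency ratio: 30.6
Total dependency ratio: 57.8

0–17: 2404 + 2472 + 1854 + 997 = 7727
18–64: 1486 + 2908 + 3649 + 2788 + 2914 + 3463 + 2789 + 2386 + 2699 + 3268 = 28350
65+: 3435 + 5234 = 8669
Old-age dependency ratio = 8669 / 28350 × 100 = 30.6
Total dependency ratio = (7727 + 8669) / 28350 × 100 = 16396 / 28350 × 100 = 57.8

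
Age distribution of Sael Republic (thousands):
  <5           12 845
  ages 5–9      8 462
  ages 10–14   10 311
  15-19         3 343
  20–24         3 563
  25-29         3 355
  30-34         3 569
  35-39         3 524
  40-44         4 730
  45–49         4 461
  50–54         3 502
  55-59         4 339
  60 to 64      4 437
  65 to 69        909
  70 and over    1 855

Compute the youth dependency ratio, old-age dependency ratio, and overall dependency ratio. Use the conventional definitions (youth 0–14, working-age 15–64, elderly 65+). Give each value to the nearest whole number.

Youth dependency ratio: 81
Old-age dependency ratio: 7
Total dependency ratio: 89

0–14: 12 845 + 8 462 + 10 311 = 31 618
15–64: 3 343 + 3 563 + 3 355 + 3 569 + 3 524 + 4 730 + 4 461 + 3 502 + 4 339 + 4 437 = 38 823
65+: 909 + 1 855 = 2 764
Youth dependency ratio = 31 618 / 38 823 × 100 = 81
Old-age dependency ratio = 2 764 / 38 823 × 100 = 7
Total dependency ratio = (31 618 + 2 764) / 38 823 × 100 = 34 382 / 38 823 × 100 = 89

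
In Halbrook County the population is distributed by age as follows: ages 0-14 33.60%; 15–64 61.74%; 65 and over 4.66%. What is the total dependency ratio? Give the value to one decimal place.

Total dependency ratio = (33.60 + 4.66) / 61.74 × 100 = 38.26 / 61.74 × 100 = 62.0

Total dependency ratio: 62.0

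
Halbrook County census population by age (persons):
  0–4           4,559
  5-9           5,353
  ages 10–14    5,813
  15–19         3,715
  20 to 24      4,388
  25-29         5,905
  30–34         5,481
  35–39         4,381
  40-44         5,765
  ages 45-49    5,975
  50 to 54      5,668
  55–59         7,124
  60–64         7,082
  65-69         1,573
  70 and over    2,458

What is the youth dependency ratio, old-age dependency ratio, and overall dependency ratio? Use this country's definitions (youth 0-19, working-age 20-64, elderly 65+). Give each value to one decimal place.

0–19: 4,559 + 5,353 + 5,813 + 3,715 = 19,440
20–64: 4,388 + 5,905 + 5,481 + 4,381 + 5,765 + 5,975 + 5,668 + 7,124 + 7,082 = 51,769
65+: 1,573 + 2,458 = 4,031
Youth dependency ratio = 19,440 / 51,769 × 100 = 37.6
Old-age dependency ratio = 4,031 / 51,769 × 100 = 7.8
Total dependency ratio = (19,440 + 4,031) / 51,769 × 100 = 23,471 / 51,769 × 100 = 45.3

Youth dependency ratio: 37.6
Old-age dependency ratio: 7.8
Total dependency ratio: 45.3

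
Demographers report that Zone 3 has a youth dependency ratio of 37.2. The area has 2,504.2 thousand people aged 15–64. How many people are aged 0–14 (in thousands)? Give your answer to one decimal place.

Aged 0–14: 931.6

Youth dependency ratio = youth / working-age × 100
37.2 = Y / 2,504.2 × 100
⇒ 931.6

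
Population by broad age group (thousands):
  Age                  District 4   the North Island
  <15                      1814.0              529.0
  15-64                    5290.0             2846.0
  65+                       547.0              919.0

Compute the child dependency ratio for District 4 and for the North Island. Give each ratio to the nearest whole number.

District 4: 34
the North Island: 19

District 4: 1814.0 / 5290.0 × 100 = 34
the North Island: 529.0 / 2846.0 × 100 = 19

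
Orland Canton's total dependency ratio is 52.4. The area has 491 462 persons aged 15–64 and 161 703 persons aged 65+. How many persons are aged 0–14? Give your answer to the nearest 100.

Aged 0–14: 95 800

Total dependency ratio = (youth + elderly) / working-age × 100
52.4 = (Y + 161 703) / 491 462 × 100
⇒ 95 800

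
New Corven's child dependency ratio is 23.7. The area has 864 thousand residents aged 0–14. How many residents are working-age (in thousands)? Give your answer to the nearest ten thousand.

Youth dependency ratio = youth / working-age × 100
23.7 = 864 / W × 100
⇒ 3,650

Working-age: 3,650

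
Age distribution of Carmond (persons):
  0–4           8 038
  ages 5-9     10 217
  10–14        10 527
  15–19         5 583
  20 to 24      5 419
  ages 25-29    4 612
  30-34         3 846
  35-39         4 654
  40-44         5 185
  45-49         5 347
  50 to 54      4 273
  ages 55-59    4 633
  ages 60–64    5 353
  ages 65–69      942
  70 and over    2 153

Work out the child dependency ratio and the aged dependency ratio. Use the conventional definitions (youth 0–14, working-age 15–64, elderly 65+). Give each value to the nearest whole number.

0–14: 8 038 + 10 217 + 10 527 = 28 782
15–64: 5 583 + 5 419 + 4 612 + 3 846 + 4 654 + 5 185 + 5 347 + 4 273 + 4 633 + 5 353 = 48 905
65+: 942 + 2 153 = 3 095
Youth dependency ratio = 28 782 / 48 905 × 100 = 59
Old-age dependency ratio = 3 095 / 48 905 × 100 = 6

Youth dependency ratio: 59
Old-age dependency ratio: 6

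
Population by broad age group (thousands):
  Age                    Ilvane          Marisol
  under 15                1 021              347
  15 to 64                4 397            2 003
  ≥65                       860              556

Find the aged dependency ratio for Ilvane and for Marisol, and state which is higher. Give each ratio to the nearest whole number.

Ilvane: 860 / 4 397 × 100 = 20
Marisol: 556 / 2 003 × 100 = 28

Ilvane: 20
Marisol: 28
Higher: Marisol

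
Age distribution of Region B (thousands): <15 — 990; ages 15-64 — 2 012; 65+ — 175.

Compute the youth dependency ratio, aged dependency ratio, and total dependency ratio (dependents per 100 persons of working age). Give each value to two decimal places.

Youth dependency ratio: 49.20
Old-age dependency ratio: 8.70
Total dependency ratio: 57.90

Youth dependency ratio = 990 / 2 012 × 100 = 49.20
Old-age dependency ratio = 175 / 2 012 × 100 = 8.70
Total dependency ratio = (990 + 175) / 2 012 × 100 = 1 165 / 2 012 × 100 = 57.90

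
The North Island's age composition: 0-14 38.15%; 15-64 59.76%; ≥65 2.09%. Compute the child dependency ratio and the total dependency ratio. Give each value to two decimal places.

Youth dependency ratio = 38.15 / 59.76 × 100 = 63.84
Total dependency ratio = (38.15 + 2.09) / 59.76 × 100 = 40.24 / 59.76 × 100 = 67.34

Youth dependency ratio: 63.84
Total dependency ratio: 67.34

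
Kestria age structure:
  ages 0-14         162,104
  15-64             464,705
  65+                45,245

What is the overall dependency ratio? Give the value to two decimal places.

Total dependency ratio = (162,104 + 45,245) / 464,705 × 100 = 207,349 / 464,705 × 100 = 44.62

Total dependency ratio: 44.62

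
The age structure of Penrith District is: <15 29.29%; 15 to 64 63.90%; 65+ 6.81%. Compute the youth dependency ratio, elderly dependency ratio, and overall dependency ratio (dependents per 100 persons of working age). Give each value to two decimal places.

Youth dependency ratio = 29.29 / 63.90 × 100 = 45.84
Old-age dependency ratio = 6.81 / 63.90 × 100 = 10.66
Total dependency ratio = (29.29 + 6.81) / 63.90 × 100 = 36.10 / 63.90 × 100 = 56.49

Youth dependency ratio: 45.84
Old-age dependency ratio: 10.66
Total dependency ratio: 56.49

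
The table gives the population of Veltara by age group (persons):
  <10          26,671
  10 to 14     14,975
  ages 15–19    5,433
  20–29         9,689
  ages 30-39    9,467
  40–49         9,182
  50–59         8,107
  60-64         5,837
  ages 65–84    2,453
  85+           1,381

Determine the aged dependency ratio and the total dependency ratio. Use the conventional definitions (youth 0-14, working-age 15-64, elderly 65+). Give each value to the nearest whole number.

0–14: 26,671 + 14,975 = 41,646
15–64: 5,433 + 9,689 + 9,467 + 9,182 + 8,107 + 5,837 = 47,715
65+: 2,453 + 1,381 = 3,834
Old-age dependency ratio = 3,834 / 47,715 × 100 = 8
Total dependency ratio = (41,646 + 3,834) / 47,715 × 100 = 45,480 / 47,715 × 100 = 95

Old-age dependency ratio: 8
Total dependency ratio: 95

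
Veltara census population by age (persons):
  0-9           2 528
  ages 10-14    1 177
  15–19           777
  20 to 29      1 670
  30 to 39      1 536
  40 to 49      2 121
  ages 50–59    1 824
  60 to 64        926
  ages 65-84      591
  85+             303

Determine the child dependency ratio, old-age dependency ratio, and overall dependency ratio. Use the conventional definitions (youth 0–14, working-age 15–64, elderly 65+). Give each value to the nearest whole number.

0–14: 2 528 + 1 177 = 3 705
15–64: 777 + 1 670 + 1 536 + 2 121 + 1 824 + 926 = 8 854
65+: 591 + 303 = 894
Youth dependency ratio = 3 705 / 8 854 × 100 = 42
Old-age dependency ratio = 894 / 8 854 × 100 = 10
Total dependency ratio = (3 705 + 894) / 8 854 × 100 = 4 599 / 8 854 × 100 = 52

Youth dependency ratio: 42
Old-age dependency ratio: 10
Total dependency ratio: 52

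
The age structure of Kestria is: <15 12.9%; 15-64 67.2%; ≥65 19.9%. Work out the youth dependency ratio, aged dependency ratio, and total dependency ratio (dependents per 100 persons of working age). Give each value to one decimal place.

Youth dependency ratio = 12.9 / 67.2 × 100 = 19.2
Old-age dependency ratio = 19.9 / 67.2 × 100 = 29.6
Total dependency ratio = (12.9 + 19.9) / 67.2 × 100 = 32.8 / 67.2 × 100 = 48.8

Youth dependency ratio: 19.2
Old-age dependency ratio: 29.6
Total dependency ratio: 48.8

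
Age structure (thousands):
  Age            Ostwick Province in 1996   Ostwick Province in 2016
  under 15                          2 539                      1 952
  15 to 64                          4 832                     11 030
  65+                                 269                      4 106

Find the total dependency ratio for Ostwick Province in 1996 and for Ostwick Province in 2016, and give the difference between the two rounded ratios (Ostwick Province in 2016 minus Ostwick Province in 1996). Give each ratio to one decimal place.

Ostwick Province in 1996: 58.1
Ostwick Province in 2016: 54.9
Difference: -3.2

Ostwick Province in 1996: (2 539 + 269) / 4 832 × 100 = 2 808 / 4 832 × 100 = 58.1
Ostwick Province in 2016: (1 952 + 4 106) / 11 030 × 100 = 6 058 / 11 030 × 100 = 54.9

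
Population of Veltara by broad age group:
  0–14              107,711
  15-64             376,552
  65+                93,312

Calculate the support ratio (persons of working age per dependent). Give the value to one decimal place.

Support ratio: 1.9

Support ratio = 376,552 / (107,711 + 93,312) = 376,552 / 201,023 = 1.9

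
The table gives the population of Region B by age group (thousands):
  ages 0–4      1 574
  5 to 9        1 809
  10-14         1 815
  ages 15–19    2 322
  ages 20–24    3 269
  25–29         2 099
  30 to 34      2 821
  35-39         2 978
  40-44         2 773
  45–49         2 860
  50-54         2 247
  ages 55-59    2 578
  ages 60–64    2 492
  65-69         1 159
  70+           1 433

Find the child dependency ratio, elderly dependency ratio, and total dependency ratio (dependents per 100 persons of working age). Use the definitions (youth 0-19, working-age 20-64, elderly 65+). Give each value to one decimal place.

Youth dependency ratio: 31.2
Old-age dependency ratio: 10.7
Total dependency ratio: 41.9

0–19: 1 574 + 1 809 + 1 815 + 2 322 = 7 520
20–64: 3 269 + 2 099 + 2 821 + 2 978 + 2 773 + 2 860 + 2 247 + 2 578 + 2 492 = 24 117
65+: 1 159 + 1 433 = 2 592
Youth dependency ratio = 7 520 / 24 117 × 100 = 31.2
Old-age dependency ratio = 2 592 / 24 117 × 100 = 10.7
Total dependency ratio = (7 520 + 2 592) / 24 117 × 100 = 10 112 / 24 117 × 100 = 41.9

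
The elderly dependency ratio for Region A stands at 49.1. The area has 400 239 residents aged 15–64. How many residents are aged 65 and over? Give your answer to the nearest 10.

Old-age dependency ratio = elderly / working-age × 100
49.1 = E / 400 239 × 100
⇒ 196 520

Aged 65 and over: 196 520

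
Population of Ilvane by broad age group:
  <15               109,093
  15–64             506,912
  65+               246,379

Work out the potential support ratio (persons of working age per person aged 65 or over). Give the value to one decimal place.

Potential support ratio: 2.1

Potential support ratio = 506,912 / 246,379 = 2.1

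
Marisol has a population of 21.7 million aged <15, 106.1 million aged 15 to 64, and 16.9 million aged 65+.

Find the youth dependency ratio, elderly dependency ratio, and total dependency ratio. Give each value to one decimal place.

Youth dependency ratio = 21.7 / 106.1 × 100 = 20.5
Old-age dependency ratio = 16.9 / 106.1 × 100 = 15.9
Total dependency ratio = (21.7 + 16.9) / 106.1 × 100 = 38.6 / 106.1 × 100 = 36.4

Youth dependency ratio: 20.5
Old-age dependency ratio: 15.9
Total dependency ratio: 36.4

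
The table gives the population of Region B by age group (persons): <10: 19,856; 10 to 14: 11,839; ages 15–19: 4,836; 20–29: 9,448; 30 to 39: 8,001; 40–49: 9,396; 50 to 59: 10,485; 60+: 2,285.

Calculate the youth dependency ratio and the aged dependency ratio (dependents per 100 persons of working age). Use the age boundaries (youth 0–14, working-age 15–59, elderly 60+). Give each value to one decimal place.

Youth dependency ratio: 75.2
Old-age dependency ratio: 5.4

0–14: 19,856 + 11,839 = 31,695
15–59: 4,836 + 9,448 + 8,001 + 9,396 + 10,485 = 42,166
60+: 2,285
Youth dependency ratio = 31,695 / 42,166 × 100 = 75.2
Old-age dependency ratio = 2,285 / 42,166 × 100 = 5.4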